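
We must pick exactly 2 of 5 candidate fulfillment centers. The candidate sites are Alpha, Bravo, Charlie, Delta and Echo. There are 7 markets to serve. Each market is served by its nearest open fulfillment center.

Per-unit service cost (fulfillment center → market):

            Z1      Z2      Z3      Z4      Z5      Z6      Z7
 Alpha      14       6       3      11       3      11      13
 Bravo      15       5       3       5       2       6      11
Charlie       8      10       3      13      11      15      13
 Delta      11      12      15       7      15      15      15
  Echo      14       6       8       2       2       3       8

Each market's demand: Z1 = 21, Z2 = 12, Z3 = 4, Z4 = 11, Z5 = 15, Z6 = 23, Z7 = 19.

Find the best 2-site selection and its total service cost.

With exactly 2 open, each market uses its cheapest among the chosen.
{Charlie, Echo}: Z1→Charlie 8·21=168, Z2→Echo 6·12=72, Z3→Charlie 3·4=12, Z4→Echo 2·11=22, Z5→Echo 2·15=30, Z6→Echo 3·23=69, Z7→Echo 8·19=152. Service cost 525.
{Delta, Echo}: service cost 608
{Bravo, Echo}: service cost 639
Among all 10 size-2 choices, {Charlie, Echo} is lowest.

Choose Charlie and Echo; total service cost 525.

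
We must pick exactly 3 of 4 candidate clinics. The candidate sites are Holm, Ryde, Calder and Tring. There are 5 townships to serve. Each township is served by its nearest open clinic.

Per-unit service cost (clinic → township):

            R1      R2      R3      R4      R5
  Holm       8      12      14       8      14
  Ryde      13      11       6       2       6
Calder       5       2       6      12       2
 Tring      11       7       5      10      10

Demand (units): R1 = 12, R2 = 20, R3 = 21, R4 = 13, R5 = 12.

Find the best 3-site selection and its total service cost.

Choose Ryde, Calder and Tring; total service cost 255.

With exactly 3 open, each township uses its cheapest among the chosen.
{Ryde, Calder, Tring}: R1→Calder 5·12=60, R2→Calder 2·20=40, R3→Tring 5·21=105, R4→Ryde 2·13=26, R5→Calder 2·12=24. Service cost 255.
{Holm, Ryde, Calder}: service cost 276
{Holm, Calder, Tring}: service cost 333
Among all 4 size-3 choices, {Ryde, Calder, Tring} is lowest.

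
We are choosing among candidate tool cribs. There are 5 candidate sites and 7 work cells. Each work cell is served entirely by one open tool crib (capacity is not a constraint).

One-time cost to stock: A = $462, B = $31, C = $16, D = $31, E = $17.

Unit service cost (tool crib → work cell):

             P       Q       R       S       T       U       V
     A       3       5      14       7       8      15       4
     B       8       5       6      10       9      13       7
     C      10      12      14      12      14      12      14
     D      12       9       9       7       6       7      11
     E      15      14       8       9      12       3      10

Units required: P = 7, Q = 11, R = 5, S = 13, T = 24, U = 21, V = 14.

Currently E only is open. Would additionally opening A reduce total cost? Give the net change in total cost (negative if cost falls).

Current service cost with {E}: 907.
Adding A: each work cell re-picks its cheapest; new service cost 518, saving 389.
Extra fixed cost: 462. Net change = 462 − 389 = 73.
(Totals: 924 → 997.)

No — net change +73 (cost rises by 73).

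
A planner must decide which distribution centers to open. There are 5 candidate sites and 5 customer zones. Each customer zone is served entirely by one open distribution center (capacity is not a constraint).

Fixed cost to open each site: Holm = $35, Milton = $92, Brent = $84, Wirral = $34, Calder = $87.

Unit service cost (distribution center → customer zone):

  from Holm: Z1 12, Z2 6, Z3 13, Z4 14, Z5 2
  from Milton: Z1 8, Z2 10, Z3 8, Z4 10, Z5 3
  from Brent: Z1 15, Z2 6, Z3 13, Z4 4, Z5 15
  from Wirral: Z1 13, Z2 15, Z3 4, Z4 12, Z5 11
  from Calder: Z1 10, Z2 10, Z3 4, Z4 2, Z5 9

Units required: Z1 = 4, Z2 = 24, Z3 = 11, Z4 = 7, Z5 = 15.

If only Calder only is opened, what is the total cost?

Total cost: 560

Each customer zone is assigned to its cheapest site among the open ones.
{Calder}: Z1→Calder 10·4=40, Z2→Calder 10·24=240, Z3→Calder 4·11=44, Z4→Calder 2·7=14, Z5→Calder 9·15=135. Service 473; fixed 87; total 560.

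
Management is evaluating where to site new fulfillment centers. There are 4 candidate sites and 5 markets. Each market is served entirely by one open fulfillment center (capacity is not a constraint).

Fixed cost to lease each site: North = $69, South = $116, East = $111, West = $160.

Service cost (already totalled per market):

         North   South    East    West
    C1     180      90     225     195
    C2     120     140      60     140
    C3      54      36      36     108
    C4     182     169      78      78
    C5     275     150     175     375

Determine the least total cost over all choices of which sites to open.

Minimum total cost: 641

For any fixed open set, each market goes to its cheapest open site; total = fixed + service.
{South, East}: C1→South 90, C2→East 60, C3→South 36, C4→East 78, C5→South 150. Service 414; fixed 227; total 641.
{East}: service 574 + fixed 111 = 685
{South}: C1→South 90, C2→South 140, C3→South 36, C4→South 169, C5→South 150. Service 585; fixed 116; total 701.
{North, South, East, West}: C1→South 90, C2→East 60, C3→South 36, C4→East 78, C5→South 150. Service 414; fixed 456; total 870.
No other subset beats 641.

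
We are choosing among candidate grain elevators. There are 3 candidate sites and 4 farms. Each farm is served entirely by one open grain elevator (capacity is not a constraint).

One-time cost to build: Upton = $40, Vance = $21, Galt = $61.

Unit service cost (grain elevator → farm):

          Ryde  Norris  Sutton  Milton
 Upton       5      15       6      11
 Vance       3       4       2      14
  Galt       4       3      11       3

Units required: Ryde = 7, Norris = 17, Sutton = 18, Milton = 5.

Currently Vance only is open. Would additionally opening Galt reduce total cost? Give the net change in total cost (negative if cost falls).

Current service cost with {Vance}: 195.
Adding Galt: each farm re-picks its cheapest; new service cost 123, saving 72.
Extra fixed cost: 61. Net change = 61 − 72 = -11.
(Totals: 216 → 205.)

Yes — net change −11 (cost falls by 11).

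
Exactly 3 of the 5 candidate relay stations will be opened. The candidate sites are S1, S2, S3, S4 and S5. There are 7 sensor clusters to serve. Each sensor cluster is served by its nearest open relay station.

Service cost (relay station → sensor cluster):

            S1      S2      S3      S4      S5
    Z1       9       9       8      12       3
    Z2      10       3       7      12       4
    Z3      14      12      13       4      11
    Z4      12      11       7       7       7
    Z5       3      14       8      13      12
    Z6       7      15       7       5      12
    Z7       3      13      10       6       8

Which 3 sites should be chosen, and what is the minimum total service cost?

With exactly 3 open, each sensor cluster uses its cheapest among the chosen.
{S1, S4, S5}: Z1→S5 3, Z2→S5 4, Z3→S4 4, Z4→S4 7, Z5→S1 3, Z6→S4 5, Z7→S1 3. Service cost 29.
{S1, S2, S4}: service cost 34
{S1, S2, S5}: service cost 37
Among all 10 size-3 choices, {S1, S4, S5} is lowest.

Choose S1, S4 and S5; total service cost 29.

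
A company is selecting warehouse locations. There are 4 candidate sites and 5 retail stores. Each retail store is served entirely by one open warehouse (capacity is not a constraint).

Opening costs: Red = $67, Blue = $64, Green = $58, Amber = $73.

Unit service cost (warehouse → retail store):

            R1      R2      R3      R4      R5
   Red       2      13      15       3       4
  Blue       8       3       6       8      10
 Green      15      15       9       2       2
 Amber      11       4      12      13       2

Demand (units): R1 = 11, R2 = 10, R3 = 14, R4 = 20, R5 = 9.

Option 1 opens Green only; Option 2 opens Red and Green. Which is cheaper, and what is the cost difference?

Option 2 is cheaper by 96.

Option 1: {Green}: R1→Green 15·11=165, R2→Green 15·10=150, R3→Green 9·14=126, R4→Green 2·20=40, R5→Green 2·9=18. Service 499; fixed 58; total 557.
Option 2: {Red, Green}: R1→Red 2·11=22, R2→Red 13·10=130, R3→Green 9·14=126, R4→Green 2·20=40, R5→Green 2·9=18. Service 336; fixed 125; total 461.
Difference: |557 − 461| = 96.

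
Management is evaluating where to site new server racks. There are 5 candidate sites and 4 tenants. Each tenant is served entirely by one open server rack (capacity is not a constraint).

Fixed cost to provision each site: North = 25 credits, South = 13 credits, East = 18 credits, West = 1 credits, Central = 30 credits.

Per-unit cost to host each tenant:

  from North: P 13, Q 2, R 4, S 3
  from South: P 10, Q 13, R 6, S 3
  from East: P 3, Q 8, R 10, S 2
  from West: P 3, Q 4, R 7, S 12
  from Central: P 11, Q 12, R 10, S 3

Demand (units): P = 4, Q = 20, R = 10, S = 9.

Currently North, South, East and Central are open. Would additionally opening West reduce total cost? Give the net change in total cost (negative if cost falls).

Current service cost with {North, South, East, Central}: 110.
Adding West: each tenant re-picks its cheapest; new service cost 110, saving 0.
Extra fixed cost: 1. Net change = 1 − 0 = 1.
(Totals: 196 → 197.)

No — net change +1 (cost rises by 1).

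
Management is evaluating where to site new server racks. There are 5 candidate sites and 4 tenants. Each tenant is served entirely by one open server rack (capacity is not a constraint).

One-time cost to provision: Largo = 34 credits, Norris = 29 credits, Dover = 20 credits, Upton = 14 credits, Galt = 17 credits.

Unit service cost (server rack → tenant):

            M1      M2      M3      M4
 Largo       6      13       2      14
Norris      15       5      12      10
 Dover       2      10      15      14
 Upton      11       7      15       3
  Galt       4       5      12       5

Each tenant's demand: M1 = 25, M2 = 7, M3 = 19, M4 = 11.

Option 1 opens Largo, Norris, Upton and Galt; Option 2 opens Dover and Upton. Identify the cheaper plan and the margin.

Option 1: {Largo, Norris, Upton, Galt}: M1→Galt 4·25=100, M2→Norris 5·7=35, M3→Largo 2·19=38, M4→Upton 3·11=33. Service 206; fixed 94; total 300.
Option 2: {Dover, Upton}: M1→Dover 2·25=50, M2→Upton 7·7=49, M3→Dover 15·19=285, M4→Upton 3·11=33. Service 417; fixed 34; total 451.
Difference: |300 − 451| = 151.

Option 1 is cheaper by 151.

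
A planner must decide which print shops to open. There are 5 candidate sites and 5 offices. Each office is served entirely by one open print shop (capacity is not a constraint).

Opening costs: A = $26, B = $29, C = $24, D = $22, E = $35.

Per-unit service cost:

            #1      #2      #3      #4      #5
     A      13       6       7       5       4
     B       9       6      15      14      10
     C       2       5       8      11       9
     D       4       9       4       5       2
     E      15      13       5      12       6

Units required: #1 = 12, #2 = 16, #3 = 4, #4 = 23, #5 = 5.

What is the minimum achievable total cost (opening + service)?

Minimum total cost: 291

For any fixed open set, each office goes to its cheapest open site; total = fixed + service.
{C, D}: #1→C 2·12=24, #2→C 5·16=80, #3→D 4·4=16, #4→D 5·23=115, #5→D 2·5=10. Service 245; fixed 46; total 291.
{A, C}: service 267 + fixed 50 = 317
{A, C, D}: service 245 + fixed 72 = 317
{A, B, C, D, E}: #1→C 2·12=24, #2→C 5·16=80, #3→D 4·4=16, #4→A 5·23=115, #5→D 2·5=10. Service 245; fixed 136; total 381.
No other subset beats 291.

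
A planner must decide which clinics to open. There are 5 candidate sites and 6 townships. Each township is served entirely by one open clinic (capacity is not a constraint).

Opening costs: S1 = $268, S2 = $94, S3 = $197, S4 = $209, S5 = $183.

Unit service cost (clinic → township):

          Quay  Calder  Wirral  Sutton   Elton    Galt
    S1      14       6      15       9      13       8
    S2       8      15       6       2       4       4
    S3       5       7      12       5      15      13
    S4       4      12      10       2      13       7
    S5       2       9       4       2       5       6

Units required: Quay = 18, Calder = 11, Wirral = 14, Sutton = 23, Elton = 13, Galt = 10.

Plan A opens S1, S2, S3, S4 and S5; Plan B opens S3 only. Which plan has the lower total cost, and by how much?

Plan B is cheaper by 275.

Plan A: {S1, S2, S3, S4, S5}: Quay→S5 2·18=36, Calder→S1 6·11=66, Wirral→S5 4·14=56, Sutton→S2 2·23=46, Elton→S2 4·13=52, Galt→S2 4·10=40. Service 296; fixed 951; total 1247.
Plan B: {S3}: Quay→S3 5·18=90, Calder→S3 7·11=77, Wirral→S3 12·14=168, Sutton→S3 5·23=115, Elton→S3 15·13=195, Galt→S3 13·10=130. Service 775; fixed 197; total 972.
Difference: |1247 − 972| = 275.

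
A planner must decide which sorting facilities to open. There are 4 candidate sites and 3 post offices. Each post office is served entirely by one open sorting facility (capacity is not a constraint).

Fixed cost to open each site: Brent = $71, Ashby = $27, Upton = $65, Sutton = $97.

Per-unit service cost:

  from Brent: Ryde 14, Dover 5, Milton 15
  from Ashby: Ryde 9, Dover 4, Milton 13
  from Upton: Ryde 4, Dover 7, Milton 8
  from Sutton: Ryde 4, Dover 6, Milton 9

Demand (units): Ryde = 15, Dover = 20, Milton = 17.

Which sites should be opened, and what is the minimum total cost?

Open Ashby and Upton; minimum total cost 368.

For any fixed open set, each post office goes to its cheapest open site; total = fixed + service.
{Ashby, Upton}: Ryde→Upton 4·15=60, Dover→Ashby 4·20=80, Milton→Upton 8·17=136. Service 276; fixed 92; total 368.
{Upton}: Ryde→Upton 4·15=60, Dover→Upton 7·20=140, Milton→Upton 8·17=136. Service 336; fixed 65; total 401.
{Ashby, Sutton}: service 293 + fixed 124 = 417
{Brent, Ashby, Upton, Sutton}: service 276 + fixed 260 = 536
No other subset beats 368.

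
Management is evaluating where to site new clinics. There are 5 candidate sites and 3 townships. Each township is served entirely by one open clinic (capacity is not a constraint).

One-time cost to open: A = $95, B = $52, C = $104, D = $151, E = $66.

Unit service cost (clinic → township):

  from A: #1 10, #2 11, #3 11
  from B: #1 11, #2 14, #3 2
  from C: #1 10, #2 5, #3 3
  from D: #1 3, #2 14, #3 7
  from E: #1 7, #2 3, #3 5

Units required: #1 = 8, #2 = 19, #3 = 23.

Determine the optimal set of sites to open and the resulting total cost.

Open B and E; minimum total cost 277.

For any fixed open set, each township goes to its cheapest open site; total = fixed + service.
{B, E}: #1→E 7·8=56, #2→E 3·19=57, #3→B 2·23=46. Service 159; fixed 118; total 277.
{E}: service 228 + fixed 66 = 294
{C}: #1→C 10·8=80, #2→C 5·19=95, #3→C 3·23=69. Service 244; fixed 104; total 348.
{A, B, C, D, E}: #1→D 3·8=24, #2→E 3·19=57, #3→B 2·23=46. Service 127; fixed 468; total 595.
No other subset beats 277.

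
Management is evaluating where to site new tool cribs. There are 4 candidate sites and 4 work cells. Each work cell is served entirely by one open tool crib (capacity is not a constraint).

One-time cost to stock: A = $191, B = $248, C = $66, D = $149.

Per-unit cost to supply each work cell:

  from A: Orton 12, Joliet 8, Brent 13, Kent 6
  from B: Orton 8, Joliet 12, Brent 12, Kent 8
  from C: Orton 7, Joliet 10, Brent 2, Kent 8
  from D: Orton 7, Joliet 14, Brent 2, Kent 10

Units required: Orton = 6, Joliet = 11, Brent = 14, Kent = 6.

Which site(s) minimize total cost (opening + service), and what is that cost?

For any fixed open set, each work cell goes to its cheapest open site; total = fixed + service.
{C}: Orton→C 7·6=42, Joliet→C 10·11=110, Brent→C 2·14=28, Kent→C 8·6=48. Service 228; fixed 66; total 294.
{D}: Orton→D 7·6=42, Joliet→D 14·11=154, Brent→D 2·14=28, Kent→D 10·6=60. Service 284; fixed 149; total 433.
{C, D}: Orton→C 7·6=42, Joliet→C 10·11=110, Brent→C 2·14=28, Kent→C 8·6=48. Service 228; fixed 215; total 443.
{A, B, C, D}: Orton→C 7·6=42, Joliet→A 8·11=88, Brent→C 2·14=28, Kent→A 6·6=36. Service 194; fixed 654; total 848.
No other subset beats 294.

Open C only; minimum total cost 294.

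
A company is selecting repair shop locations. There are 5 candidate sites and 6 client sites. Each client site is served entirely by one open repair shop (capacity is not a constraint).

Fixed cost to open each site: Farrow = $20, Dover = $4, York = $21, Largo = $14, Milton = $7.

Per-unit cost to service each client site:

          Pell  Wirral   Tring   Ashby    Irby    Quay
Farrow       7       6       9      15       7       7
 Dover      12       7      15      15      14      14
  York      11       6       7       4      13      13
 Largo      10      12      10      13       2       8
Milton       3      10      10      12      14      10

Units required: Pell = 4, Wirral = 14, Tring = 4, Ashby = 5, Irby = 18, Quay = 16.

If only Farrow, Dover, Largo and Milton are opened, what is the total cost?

Each client site is assigned to its cheapest site among the open ones.
{Farrow, Dover, Largo, Milton}: Pell→Milton 3·4=12, Wirral→Farrow 6·14=84, Tring→Farrow 9·4=36, Ashby→Milton 12·5=60, Irby→Largo 2·18=36, Quay→Farrow 7·16=112. Service 340; fixed 45; total 385.

Total cost: 385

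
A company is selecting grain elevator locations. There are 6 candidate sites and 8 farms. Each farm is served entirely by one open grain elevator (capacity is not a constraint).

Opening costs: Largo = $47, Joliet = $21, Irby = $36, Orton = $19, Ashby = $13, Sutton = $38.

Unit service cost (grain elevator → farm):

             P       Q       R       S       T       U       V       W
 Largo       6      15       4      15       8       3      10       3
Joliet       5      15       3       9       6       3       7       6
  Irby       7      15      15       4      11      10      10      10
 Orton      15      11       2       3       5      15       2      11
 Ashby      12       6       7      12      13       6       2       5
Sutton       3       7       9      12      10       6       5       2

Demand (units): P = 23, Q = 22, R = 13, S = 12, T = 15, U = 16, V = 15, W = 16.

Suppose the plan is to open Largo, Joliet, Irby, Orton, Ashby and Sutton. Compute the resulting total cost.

Each farm is assigned to its cheapest site among the open ones.
{Largo, Joliet, Irby, Orton, Ashby, Sutton}: P→Sutton 3·23=69, Q→Ashby 6·22=132, R→Orton 2·13=26, S→Orton 3·12=36, T→Orton 5·15=75, U→Largo 3·16=48, V→Orton 2·15=30, W→Sutton 2·16=32. Service 448; fixed 174; total 622.

Total cost: 622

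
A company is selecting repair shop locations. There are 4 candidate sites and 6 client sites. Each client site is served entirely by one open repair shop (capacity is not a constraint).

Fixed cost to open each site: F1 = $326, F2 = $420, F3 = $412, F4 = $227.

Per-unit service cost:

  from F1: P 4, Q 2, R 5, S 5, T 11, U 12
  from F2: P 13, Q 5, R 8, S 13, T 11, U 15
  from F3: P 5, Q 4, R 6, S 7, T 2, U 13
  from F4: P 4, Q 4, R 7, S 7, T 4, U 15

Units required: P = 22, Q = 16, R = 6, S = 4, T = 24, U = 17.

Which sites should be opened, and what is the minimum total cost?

For any fixed open set, each client site goes to its cheapest open site; total = fixed + service.
{F4}: P→F4 4·22=88, Q→F4 4·16=64, R→F4 7·6=42, S→F4 7·4=28, T→F4 4·24=96, U→F4 15·17=255. Service 573; fixed 227; total 800.
{F3}: service 507 + fixed 412 = 919
{F1}: P→F1 4·22=88, Q→F1 2·16=32, R→F1 5·6=30, S→F1 5·4=20, T→F1 11·24=264, U→F1 12·17=204. Service 638; fixed 326; total 964.
{F1, F2, F3, F4}: P→F1 4·22=88, Q→F1 2·16=32, R→F1 5·6=30, S→F1 5·4=20, T→F3 2·24=48, U→F1 12·17=204. Service 422; fixed 1385; total 1807.
No other subset beats 800.

Open F4 only; minimum total cost 800.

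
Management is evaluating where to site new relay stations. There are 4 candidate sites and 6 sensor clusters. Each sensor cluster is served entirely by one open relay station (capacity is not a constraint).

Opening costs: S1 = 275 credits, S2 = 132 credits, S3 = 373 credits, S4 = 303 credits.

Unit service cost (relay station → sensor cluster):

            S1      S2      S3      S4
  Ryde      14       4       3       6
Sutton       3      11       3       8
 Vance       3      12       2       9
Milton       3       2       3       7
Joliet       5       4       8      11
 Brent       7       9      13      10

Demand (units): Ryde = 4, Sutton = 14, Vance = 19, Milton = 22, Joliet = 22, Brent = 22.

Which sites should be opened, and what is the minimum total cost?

Open S1 only; minimum total cost 760.

For any fixed open set, each sensor cluster goes to its cheapest open site; total = fixed + service.
{S1}: Ryde→S1 14·4=56, Sutton→S1 3·14=42, Vance→S1 3·19=57, Milton→S1 3·22=66, Joliet→S1 5·22=110, Brent→S1 7·22=154. Service 485; fixed 275; total 760.
{S1, S2}: Ryde→S2 4·4=16, Sutton→S1 3·14=42, Vance→S1 3·19=57, Milton→S2 2·22=44, Joliet→S2 4·22=88, Brent→S1 7·22=154. Service 401; fixed 407; total 808.
{S2}: service 728 + fixed 132 = 860
{S1, S2, S3, S4}: service 378 + fixed 1083 = 1461
No other subset beats 760.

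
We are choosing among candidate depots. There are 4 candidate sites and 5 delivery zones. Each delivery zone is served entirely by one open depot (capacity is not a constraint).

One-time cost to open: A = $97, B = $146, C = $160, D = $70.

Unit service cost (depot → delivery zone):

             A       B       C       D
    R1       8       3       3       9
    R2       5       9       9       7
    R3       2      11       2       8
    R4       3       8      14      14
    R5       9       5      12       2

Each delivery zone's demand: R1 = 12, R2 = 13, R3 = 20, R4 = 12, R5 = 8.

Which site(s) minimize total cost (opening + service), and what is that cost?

Open A only; minimum total cost 406.

For any fixed open set, each delivery zone goes to its cheapest open site; total = fixed + service.
{A}: R1→A 8·12=96, R2→A 5·13=65, R3→A 2·20=40, R4→A 3·12=36, R5→A 9·8=72. Service 309; fixed 97; total 406.
{A, D}: service 253 + fixed 167 = 420
{A, B}: service 217 + fixed 243 = 460
{A, B, C, D}: service 193 + fixed 473 = 666
(All 15 nonempty subsets were checked; A only is lowest.)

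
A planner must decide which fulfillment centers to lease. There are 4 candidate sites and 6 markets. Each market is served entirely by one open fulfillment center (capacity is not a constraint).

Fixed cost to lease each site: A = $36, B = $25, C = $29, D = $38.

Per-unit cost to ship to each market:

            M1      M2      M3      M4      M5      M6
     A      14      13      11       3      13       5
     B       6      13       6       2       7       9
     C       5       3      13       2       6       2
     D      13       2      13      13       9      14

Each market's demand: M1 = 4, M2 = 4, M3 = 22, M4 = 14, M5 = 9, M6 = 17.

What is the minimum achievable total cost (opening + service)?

Minimum total cost: 334

For any fixed open set, each market goes to its cheapest open site; total = fixed + service.
{B, C}: M1→C 5·4=20, M2→C 3·4=12, M3→B 6·22=132, M4→B 2·14=28, M5→C 6·9=54, M6→C 2·17=34. Service 280; fixed 54; total 334.
{B, C, D}: M1→C 5·4=20, M2→D 2·4=8, M3→B 6·22=132, M4→B 2·14=28, M5→C 6·9=54, M6→C 2·17=34. Service 276; fixed 92; total 368.
{A, B, C}: service 280 + fixed 90 = 370
{A, B, C, D}: service 276 + fixed 128 = 404
No other subset beats 334.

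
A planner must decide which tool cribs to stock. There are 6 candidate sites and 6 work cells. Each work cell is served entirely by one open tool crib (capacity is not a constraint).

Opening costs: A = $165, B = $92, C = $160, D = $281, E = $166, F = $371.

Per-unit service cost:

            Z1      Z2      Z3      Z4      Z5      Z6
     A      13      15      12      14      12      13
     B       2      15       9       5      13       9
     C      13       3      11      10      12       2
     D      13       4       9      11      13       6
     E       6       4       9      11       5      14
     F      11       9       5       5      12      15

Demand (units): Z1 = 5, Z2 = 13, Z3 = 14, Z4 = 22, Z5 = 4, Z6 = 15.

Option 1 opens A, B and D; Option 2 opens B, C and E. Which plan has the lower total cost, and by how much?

Option 1: {A, B, D}: Z1→B 2·5=10, Z2→D 4·13=52, Z3→B 9·14=126, Z4→B 5·22=110, Z5→A 12·4=48, Z6→D 6·15=90. Service 436; fixed 538; total 974.
Option 2: {B, C, E}: Z1→B 2·5=10, Z2→C 3·13=39, Z3→B 9·14=126, Z4→B 5·22=110, Z5→E 5·4=20, Z6→C 2·15=30. Service 335; fixed 418; total 753.
Difference: |974 − 753| = 221.

Option 2 is cheaper by 221.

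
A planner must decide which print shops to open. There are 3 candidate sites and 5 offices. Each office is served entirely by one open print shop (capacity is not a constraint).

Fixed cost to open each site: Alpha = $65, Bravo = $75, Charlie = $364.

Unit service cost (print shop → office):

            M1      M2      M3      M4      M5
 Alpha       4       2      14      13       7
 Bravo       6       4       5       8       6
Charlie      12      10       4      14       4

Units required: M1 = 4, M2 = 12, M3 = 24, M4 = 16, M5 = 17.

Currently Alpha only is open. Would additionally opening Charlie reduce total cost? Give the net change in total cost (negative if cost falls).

No — net change +73 (cost rises by 73).

Current service cost with {Alpha}: 703.
Adding Charlie: each office re-picks its cheapest; new service cost 412, saving 291.
Extra fixed cost: 364. Net change = 364 − 291 = 73.
(Totals: 768 → 841.)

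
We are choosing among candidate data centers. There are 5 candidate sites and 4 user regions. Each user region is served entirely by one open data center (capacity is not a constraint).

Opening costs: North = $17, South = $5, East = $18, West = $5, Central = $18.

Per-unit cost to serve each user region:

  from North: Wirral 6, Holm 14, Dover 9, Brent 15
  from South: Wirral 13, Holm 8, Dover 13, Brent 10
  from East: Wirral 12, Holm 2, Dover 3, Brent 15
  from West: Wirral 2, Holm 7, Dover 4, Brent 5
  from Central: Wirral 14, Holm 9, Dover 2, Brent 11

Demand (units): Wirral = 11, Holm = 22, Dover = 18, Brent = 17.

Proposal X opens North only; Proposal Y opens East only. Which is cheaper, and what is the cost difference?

Proposal Y is cheaper by 305.

Proposal X: {North}: Wirral→North 6·11=66, Holm→North 14·22=308, Dover→North 9·18=162, Brent→North 15·17=255. Service 791; fixed 17; total 808.
Proposal Y: {East}: Wirral→East 12·11=132, Holm→East 2·22=44, Dover→East 3·18=54, Brent→East 15·17=255. Service 485; fixed 18; total 503.
Difference: |808 − 503| = 305.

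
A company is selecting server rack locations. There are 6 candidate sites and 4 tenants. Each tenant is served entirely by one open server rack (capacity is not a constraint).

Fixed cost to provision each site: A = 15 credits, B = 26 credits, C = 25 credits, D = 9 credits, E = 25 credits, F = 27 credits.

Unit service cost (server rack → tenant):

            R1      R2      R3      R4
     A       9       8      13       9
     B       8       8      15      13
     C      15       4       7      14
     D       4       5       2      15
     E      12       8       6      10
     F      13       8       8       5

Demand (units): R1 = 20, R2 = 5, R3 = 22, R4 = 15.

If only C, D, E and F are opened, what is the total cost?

Total cost: 305

Each tenant is assigned to its cheapest site among the open ones.
{C, D, E, F}: R1→D 4·20=80, R2→C 4·5=20, R3→D 2·22=44, R4→F 5·15=75. Service 219; fixed 86; total 305.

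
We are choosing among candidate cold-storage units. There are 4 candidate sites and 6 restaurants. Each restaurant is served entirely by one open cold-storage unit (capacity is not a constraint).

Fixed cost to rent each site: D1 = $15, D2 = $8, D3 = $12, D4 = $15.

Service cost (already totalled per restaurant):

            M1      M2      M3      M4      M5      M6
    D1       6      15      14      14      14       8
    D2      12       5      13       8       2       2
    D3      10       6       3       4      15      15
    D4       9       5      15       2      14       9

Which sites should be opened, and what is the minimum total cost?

Open D2 and D3; minimum total cost 46.

For any fixed open set, each restaurant goes to its cheapest open site; total = fixed + service.
{D2, D3}: M1→D3 10, M2→D2 5, M3→D3 3, M4→D3 4, M5→D2 2, M6→D2 2. Service 26; fixed 20; total 46.
{D2}: service 42 + fixed 8 = 50
{D2, D4}: M1→D4 9, M2→D2 5, M3→D2 13, M4→D4 2, M5→D2 2, M6→D2 2. Service 33; fixed 23; total 56.
{D1, D2, D3, D4}: service 20 + fixed 50 = 70
No other subset beats 46.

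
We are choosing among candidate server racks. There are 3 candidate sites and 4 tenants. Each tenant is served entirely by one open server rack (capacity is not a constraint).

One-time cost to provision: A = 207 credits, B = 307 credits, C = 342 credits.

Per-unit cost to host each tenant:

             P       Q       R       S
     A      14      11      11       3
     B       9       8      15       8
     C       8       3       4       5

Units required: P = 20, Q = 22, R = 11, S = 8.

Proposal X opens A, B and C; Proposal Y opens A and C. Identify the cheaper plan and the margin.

Proposal X: {A, B, C}: P→C 8·20=160, Q→C 3·22=66, R→C 4·11=44, S→A 3·8=24. Service 294; fixed 856; total 1150.
Proposal Y: {A, C}: P→C 8·20=160, Q→C 3·22=66, R→C 4·11=44, S→A 3·8=24. Service 294; fixed 549; total 843.
Difference: |1150 − 843| = 307.

Proposal Y is cheaper by 307.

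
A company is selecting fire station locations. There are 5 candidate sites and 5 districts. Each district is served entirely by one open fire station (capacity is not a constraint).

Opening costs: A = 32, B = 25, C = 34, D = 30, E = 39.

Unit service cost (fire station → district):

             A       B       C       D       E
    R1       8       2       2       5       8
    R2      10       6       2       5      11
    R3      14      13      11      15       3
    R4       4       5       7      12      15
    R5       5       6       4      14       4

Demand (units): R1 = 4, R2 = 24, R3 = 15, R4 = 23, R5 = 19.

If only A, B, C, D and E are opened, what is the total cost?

Each district is assigned to its cheapest site among the open ones.
{A, B, C, D, E}: R1→B 2·4=8, R2→C 2·24=48, R3→E 3·15=45, R4→A 4·23=92, R5→C 4·19=76. Service 269; fixed 160; total 429.

Total cost: 429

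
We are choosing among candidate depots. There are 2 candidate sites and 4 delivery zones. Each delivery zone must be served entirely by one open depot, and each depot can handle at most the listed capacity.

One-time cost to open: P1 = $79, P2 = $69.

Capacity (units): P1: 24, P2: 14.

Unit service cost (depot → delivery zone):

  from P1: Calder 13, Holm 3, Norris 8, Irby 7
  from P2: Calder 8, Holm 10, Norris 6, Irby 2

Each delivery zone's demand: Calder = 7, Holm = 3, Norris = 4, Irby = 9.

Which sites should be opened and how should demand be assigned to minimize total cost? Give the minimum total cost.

Minimum total cost: 274

Open {P1}: Calder→P1 13·7=91, Holm→P1 3·3=9, Norris→P1 8·4=32, Irby→P1 7·9=63.
Loads: P1 carries 23/24. Service 195; fixed 79; total 274.
Next best feasible plan costs 290.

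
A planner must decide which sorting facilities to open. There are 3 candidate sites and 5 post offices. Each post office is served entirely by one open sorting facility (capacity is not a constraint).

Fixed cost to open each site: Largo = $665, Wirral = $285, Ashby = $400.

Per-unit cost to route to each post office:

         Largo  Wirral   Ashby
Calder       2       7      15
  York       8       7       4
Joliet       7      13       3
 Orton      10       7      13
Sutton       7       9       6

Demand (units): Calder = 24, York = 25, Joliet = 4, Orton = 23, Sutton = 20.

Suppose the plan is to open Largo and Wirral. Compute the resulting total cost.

Each post office is assigned to its cheapest site among the open ones.
{Largo, Wirral}: Calder→Largo 2·24=48, York→Wirral 7·25=175, Joliet→Largo 7·4=28, Orton→Wirral 7·23=161, Sutton→Largo 7·20=140. Service 552; fixed 950; total 1502.

Total cost: 1502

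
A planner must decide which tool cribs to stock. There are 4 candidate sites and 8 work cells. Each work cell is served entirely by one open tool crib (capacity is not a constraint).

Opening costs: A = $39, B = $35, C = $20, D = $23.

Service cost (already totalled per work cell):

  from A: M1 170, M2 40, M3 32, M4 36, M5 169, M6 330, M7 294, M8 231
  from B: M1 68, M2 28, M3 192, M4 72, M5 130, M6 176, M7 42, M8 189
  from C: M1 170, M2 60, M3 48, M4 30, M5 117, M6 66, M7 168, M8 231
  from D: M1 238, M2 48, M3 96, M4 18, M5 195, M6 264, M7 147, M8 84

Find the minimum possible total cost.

For any fixed open set, each work cell goes to its cheapest open site; total = fixed + service.
{B, C, D}: M1→B 68, M2→B 28, M3→C 48, M4→D 18, M5→C 117, M6→C 66, M7→B 42, M8→D 84. Service 471; fixed 78; total 549.
{A, B, C, D}: M1→B 68, M2→B 28, M3→A 32, M4→D 18, M5→C 117, M6→C 66, M7→B 42, M8→D 84. Service 455; fixed 117; total 572.
{B, C}: service 588 + fixed 55 = 643
{C}: service 890 + fixed 20 = 910
No other subset beats 549.

Minimum total cost: 549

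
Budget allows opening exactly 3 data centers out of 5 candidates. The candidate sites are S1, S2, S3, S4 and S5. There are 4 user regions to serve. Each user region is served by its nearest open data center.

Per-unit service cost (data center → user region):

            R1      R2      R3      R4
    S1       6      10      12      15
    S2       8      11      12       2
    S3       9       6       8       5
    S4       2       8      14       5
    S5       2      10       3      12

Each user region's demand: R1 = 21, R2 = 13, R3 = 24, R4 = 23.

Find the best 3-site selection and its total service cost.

Choose S2, S3 and S5; total service cost 238.

With exactly 3 open, each user region uses its cheapest among the chosen.
{S2, S3, S5}: R1→S5 2·21=42, R2→S3 6·13=78, R3→S5 3·24=72, R4→S2 2·23=46. Service cost 238.
{S2, S4, S5}: service cost 264
{S1, S2, S5}: service cost 290
Among all 10 size-3 choices, {S2, S3, S5} is lowest.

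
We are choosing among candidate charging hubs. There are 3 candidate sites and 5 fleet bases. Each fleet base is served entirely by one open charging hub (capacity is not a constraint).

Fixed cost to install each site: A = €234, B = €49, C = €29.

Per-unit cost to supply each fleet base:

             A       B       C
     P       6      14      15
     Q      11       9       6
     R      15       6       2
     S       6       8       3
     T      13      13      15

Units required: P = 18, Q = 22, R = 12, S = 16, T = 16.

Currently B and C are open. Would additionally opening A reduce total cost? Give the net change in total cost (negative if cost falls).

No — net change +90 (cost rises by 90).

Current service cost with {B, C}: 664.
Adding A: each fleet base re-picks its cheapest; new service cost 520, saving 144.
Extra fixed cost: 234. Net change = 234 − 144 = 90.
(Totals: 742 → 832.)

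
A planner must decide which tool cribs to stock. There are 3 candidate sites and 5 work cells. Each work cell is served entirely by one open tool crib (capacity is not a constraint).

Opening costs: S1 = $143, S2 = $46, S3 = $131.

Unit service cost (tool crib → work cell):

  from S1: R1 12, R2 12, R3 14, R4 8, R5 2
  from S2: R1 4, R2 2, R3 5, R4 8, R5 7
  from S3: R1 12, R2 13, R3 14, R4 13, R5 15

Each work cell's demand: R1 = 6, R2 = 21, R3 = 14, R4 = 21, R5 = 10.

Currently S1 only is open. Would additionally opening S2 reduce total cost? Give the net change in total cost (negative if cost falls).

Yes — net change −338 (cost falls by 338).

Current service cost with {S1}: 708.
Adding S2: each work cell re-picks its cheapest; new service cost 324, saving 384.
Extra fixed cost: 46. Net change = 46 − 384 = -338.
(Totals: 851 → 513.)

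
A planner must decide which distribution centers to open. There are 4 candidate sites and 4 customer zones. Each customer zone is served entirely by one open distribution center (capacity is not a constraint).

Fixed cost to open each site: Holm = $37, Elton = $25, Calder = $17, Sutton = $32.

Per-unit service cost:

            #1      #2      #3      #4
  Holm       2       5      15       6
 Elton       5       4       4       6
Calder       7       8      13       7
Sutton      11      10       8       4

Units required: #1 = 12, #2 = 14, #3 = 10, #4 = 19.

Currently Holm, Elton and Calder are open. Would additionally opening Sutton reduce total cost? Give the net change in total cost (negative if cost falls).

Yes — net change −6 (cost falls by 6).

Current service cost with {Holm, Elton, Calder}: 234.
Adding Sutton: each customer zone re-picks its cheapest; new service cost 196, saving 38.
Extra fixed cost: 32. Net change = 32 − 38 = -6.
(Totals: 313 → 307.)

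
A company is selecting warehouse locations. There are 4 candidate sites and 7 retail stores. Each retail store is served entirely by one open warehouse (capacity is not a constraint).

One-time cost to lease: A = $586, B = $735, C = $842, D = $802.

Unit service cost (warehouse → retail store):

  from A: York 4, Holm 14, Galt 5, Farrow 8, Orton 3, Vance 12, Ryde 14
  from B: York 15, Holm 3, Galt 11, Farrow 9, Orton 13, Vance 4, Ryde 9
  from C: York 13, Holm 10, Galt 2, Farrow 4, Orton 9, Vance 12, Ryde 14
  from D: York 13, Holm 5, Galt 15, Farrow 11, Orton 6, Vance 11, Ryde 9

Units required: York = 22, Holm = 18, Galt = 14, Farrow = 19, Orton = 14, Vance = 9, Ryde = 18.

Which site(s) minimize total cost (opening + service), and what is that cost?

For any fixed open set, each retail store goes to its cheapest open site; total = fixed + service.
{A}: York→A 4·22=88, Holm→A 14·18=252, Galt→A 5·14=70, Farrow→A 8·19=152, Orton→A 3·14=42, Vance→A 12·9=108, Ryde→A 14·18=252. Service 964; fixed 586; total 1550.
{B}: service 1089 + fixed 735 = 1824
{C}: service 1056 + fixed 842 = 1898
{A, B, C, D}: York→A 4·22=88, Holm→B 3·18=54, Galt→C 2·14=28, Farrow→C 4·19=76, Orton→A 3·14=42, Vance→B 4·9=36, Ryde→B 9·18=162. Service 486; fixed 2965; total 3451.
(All 15 nonempty subsets were checked; A only is lowest.)

Open A only; minimum total cost 1550.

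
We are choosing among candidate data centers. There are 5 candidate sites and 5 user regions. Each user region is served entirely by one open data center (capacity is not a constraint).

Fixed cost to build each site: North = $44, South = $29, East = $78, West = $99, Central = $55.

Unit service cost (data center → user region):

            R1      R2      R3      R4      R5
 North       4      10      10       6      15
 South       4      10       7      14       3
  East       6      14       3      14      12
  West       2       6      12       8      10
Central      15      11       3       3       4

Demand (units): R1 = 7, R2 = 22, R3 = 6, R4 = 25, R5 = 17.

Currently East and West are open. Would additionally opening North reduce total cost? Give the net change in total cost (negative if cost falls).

Current service cost with {East, West}: 534.
Adding North: each user region re-picks its cheapest; new service cost 484, saving 50.
Extra fixed cost: 44. Net change = 44 − 50 = -6.
(Totals: 711 → 705.)

Yes — net change −6 (cost falls by 6).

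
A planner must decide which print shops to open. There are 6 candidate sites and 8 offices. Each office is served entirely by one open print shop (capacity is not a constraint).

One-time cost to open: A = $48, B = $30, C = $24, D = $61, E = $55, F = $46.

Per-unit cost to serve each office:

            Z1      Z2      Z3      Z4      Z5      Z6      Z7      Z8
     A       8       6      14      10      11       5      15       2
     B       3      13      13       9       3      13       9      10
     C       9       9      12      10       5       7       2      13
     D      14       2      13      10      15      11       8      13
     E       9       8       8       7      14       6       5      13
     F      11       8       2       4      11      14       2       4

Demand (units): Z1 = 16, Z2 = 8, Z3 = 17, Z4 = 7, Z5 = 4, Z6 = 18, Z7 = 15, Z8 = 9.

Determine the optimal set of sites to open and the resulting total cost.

Open A, B and F; minimum total cost 432.

For any fixed open set, each office goes to its cheapest open site; total = fixed + service.
{A, B, F}: Z1→B 3·16=48, Z2→A 6·8=48, Z3→F 2·17=34, Z4→F 4·7=28, Z5→B 3·4=12, Z6→A 5·18=90, Z7→F 2·15=30, Z8→A 2·9=18. Service 308; fixed 124; total 432.
{A, B, C, F}: service 308 + fixed 148 = 456
{A, B, D, F}: Z1→B 3·16=48, Z2→D 2·8=16, Z3→F 2·17=34, Z4→F 4·7=28, Z5→B 3·4=12, Z6→A 5·18=90, Z7→F 2·15=30, Z8→A 2·9=18. Service 276; fixed 185; total 461.
{A, B, C, D, E, F}: service 276 + fixed 264 = 540
No other subset beats 432.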